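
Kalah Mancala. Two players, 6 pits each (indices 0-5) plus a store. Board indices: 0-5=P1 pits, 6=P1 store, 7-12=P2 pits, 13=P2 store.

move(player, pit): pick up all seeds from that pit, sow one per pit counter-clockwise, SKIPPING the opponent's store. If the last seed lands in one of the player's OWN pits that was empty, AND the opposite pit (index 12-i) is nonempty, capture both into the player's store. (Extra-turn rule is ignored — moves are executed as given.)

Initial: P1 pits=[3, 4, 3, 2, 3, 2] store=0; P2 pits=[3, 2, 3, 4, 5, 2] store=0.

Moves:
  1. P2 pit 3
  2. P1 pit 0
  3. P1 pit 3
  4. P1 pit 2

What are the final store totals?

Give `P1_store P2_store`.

Move 1: P2 pit3 -> P1=[4,4,3,2,3,2](0) P2=[3,2,3,0,6,3](1)
Move 2: P1 pit0 -> P1=[0,5,4,3,4,2](0) P2=[3,2,3,0,6,3](1)
Move 3: P1 pit3 -> P1=[0,5,4,0,5,3](1) P2=[3,2,3,0,6,3](1)
Move 4: P1 pit2 -> P1=[0,5,0,1,6,4](2) P2=[3,2,3,0,6,3](1)

Answer: 2 1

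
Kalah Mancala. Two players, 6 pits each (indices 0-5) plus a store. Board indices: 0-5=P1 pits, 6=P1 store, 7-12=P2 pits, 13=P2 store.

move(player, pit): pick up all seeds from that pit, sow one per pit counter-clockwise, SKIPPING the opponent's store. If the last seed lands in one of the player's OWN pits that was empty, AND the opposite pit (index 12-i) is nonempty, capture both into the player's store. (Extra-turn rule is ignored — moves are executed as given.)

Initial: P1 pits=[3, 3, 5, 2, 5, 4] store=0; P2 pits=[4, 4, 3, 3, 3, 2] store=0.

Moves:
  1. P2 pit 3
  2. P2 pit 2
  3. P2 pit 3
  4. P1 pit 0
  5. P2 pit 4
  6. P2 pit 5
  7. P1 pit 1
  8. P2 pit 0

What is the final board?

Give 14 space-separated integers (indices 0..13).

Answer: 0 0 9 6 6 5 1 0 5 1 1 1 0 6

Derivation:
Move 1: P2 pit3 -> P1=[3,3,5,2,5,4](0) P2=[4,4,3,0,4,3](1)
Move 2: P2 pit2 -> P1=[3,3,5,2,5,4](0) P2=[4,4,0,1,5,4](1)
Move 3: P2 pit3 -> P1=[3,3,5,2,5,4](0) P2=[4,4,0,0,6,4](1)
Move 4: P1 pit0 -> P1=[0,4,6,3,5,4](0) P2=[4,4,0,0,6,4](1)
Move 5: P2 pit4 -> P1=[1,5,7,4,5,4](0) P2=[4,4,0,0,0,5](2)
Move 6: P2 pit5 -> P1=[2,6,8,5,5,4](0) P2=[4,4,0,0,0,0](3)
Move 7: P1 pit1 -> P1=[2,0,9,6,6,5](1) P2=[5,4,0,0,0,0](3)
Move 8: P2 pit0 -> P1=[0,0,9,6,6,5](1) P2=[0,5,1,1,1,0](6)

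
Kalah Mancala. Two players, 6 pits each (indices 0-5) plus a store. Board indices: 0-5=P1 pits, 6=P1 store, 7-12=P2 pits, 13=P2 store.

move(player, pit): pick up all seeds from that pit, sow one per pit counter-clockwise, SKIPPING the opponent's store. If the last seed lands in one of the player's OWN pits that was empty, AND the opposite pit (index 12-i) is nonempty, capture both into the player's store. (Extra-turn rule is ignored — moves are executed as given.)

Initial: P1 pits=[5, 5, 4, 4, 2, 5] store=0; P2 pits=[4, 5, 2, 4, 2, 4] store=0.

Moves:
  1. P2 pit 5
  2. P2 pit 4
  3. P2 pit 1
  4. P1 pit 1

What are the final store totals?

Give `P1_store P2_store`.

Move 1: P2 pit5 -> P1=[6,6,5,4,2,5](0) P2=[4,5,2,4,2,0](1)
Move 2: P2 pit4 -> P1=[6,6,5,4,2,5](0) P2=[4,5,2,4,0,1](2)
Move 3: P2 pit1 -> P1=[6,6,5,4,2,5](0) P2=[4,0,3,5,1,2](3)
Move 4: P1 pit1 -> P1=[6,0,6,5,3,6](1) P2=[5,0,3,5,1,2](3)

Answer: 1 3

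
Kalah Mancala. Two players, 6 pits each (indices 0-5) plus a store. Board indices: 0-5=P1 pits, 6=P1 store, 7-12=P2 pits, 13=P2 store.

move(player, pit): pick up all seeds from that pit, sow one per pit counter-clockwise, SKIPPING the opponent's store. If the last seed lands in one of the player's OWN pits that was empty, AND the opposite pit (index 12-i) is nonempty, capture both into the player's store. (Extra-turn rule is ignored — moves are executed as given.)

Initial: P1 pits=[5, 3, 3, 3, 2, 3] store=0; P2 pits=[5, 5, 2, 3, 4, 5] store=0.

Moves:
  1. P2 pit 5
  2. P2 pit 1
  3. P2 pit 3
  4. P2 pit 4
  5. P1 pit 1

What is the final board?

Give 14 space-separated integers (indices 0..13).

Move 1: P2 pit5 -> P1=[6,4,4,4,2,3](0) P2=[5,5,2,3,4,0](1)
Move 2: P2 pit1 -> P1=[6,4,4,4,2,3](0) P2=[5,0,3,4,5,1](2)
Move 3: P2 pit3 -> P1=[7,4,4,4,2,3](0) P2=[5,0,3,0,6,2](3)
Move 4: P2 pit4 -> P1=[8,5,5,5,2,3](0) P2=[5,0,3,0,0,3](4)
Move 5: P1 pit1 -> P1=[8,0,6,6,3,4](1) P2=[5,0,3,0,0,3](4)

Answer: 8 0 6 6 3 4 1 5 0 3 0 0 3 4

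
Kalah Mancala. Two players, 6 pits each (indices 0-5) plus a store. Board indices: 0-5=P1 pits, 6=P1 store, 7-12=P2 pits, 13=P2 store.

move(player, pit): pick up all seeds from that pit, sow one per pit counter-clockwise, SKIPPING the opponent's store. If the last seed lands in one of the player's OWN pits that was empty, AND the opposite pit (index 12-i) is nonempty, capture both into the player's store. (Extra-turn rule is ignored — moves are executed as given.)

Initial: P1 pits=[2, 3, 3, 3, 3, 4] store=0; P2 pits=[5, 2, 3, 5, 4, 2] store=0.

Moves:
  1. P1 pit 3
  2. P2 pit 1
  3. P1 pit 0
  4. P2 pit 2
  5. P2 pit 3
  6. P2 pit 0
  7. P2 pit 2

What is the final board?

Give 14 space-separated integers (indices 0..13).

Answer: 1 5 5 1 4 5 1 0 1 0 2 7 5 2

Derivation:
Move 1: P1 pit3 -> P1=[2,3,3,0,4,5](1) P2=[5,2,3,5,4,2](0)
Move 2: P2 pit1 -> P1=[2,3,3,0,4,5](1) P2=[5,0,4,6,4,2](0)
Move 3: P1 pit0 -> P1=[0,4,4,0,4,5](1) P2=[5,0,4,6,4,2](0)
Move 4: P2 pit2 -> P1=[0,4,4,0,4,5](1) P2=[5,0,0,7,5,3](1)
Move 5: P2 pit3 -> P1=[1,5,5,1,4,5](1) P2=[5,0,0,0,6,4](2)
Move 6: P2 pit0 -> P1=[1,5,5,1,4,5](1) P2=[0,1,1,1,7,5](2)
Move 7: P2 pit2 -> P1=[1,5,5,1,4,5](1) P2=[0,1,0,2,7,5](2)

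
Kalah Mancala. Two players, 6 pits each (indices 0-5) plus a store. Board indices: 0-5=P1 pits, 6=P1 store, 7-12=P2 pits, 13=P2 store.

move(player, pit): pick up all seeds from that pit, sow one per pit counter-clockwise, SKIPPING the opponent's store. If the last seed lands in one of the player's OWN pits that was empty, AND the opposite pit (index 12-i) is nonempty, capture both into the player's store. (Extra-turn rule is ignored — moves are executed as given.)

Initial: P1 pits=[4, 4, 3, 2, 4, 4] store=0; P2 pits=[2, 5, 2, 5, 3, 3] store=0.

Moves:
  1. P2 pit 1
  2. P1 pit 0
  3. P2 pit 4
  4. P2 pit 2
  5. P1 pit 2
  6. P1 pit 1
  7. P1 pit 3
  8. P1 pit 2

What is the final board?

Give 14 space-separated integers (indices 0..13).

Move 1: P2 pit1 -> P1=[4,4,3,2,4,4](0) P2=[2,0,3,6,4,4](1)
Move 2: P1 pit0 -> P1=[0,5,4,3,5,4](0) P2=[2,0,3,6,4,4](1)
Move 3: P2 pit4 -> P1=[1,6,4,3,5,4](0) P2=[2,0,3,6,0,5](2)
Move 4: P2 pit2 -> P1=[1,6,4,3,5,4](0) P2=[2,0,0,7,1,6](2)
Move 5: P1 pit2 -> P1=[1,6,0,4,6,5](1) P2=[2,0,0,7,1,6](2)
Move 6: P1 pit1 -> P1=[1,0,1,5,7,6](2) P2=[3,0,0,7,1,6](2)
Move 7: P1 pit3 -> P1=[1,0,1,0,8,7](3) P2=[4,1,0,7,1,6](2)
Move 8: P1 pit2 -> P1=[1,0,0,1,8,7](3) P2=[4,1,0,7,1,6](2)

Answer: 1 0 0 1 8 7 3 4 1 0 7 1 6 2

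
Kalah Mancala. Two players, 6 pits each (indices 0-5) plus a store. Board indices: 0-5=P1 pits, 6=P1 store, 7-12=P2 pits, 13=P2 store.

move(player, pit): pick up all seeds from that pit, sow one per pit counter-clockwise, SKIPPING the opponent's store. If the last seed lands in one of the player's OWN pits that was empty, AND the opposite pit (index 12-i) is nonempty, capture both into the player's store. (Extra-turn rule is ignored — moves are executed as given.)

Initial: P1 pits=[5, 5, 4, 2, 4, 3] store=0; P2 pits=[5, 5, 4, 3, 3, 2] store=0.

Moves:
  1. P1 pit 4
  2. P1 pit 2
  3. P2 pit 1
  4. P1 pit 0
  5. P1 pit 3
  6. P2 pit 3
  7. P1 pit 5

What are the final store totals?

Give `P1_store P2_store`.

Move 1: P1 pit4 -> P1=[5,5,4,2,0,4](1) P2=[6,6,4,3,3,2](0)
Move 2: P1 pit2 -> P1=[5,5,0,3,1,5](2) P2=[6,6,4,3,3,2](0)
Move 3: P2 pit1 -> P1=[6,5,0,3,1,5](2) P2=[6,0,5,4,4,3](1)
Move 4: P1 pit0 -> P1=[0,6,1,4,2,6](3) P2=[6,0,5,4,4,3](1)
Move 5: P1 pit3 -> P1=[0,6,1,0,3,7](4) P2=[7,0,5,4,4,3](1)
Move 6: P2 pit3 -> P1=[1,6,1,0,3,7](4) P2=[7,0,5,0,5,4](2)
Move 7: P1 pit5 -> P1=[1,6,1,0,3,0](5) P2=[8,1,6,1,6,5](2)

Answer: 5 2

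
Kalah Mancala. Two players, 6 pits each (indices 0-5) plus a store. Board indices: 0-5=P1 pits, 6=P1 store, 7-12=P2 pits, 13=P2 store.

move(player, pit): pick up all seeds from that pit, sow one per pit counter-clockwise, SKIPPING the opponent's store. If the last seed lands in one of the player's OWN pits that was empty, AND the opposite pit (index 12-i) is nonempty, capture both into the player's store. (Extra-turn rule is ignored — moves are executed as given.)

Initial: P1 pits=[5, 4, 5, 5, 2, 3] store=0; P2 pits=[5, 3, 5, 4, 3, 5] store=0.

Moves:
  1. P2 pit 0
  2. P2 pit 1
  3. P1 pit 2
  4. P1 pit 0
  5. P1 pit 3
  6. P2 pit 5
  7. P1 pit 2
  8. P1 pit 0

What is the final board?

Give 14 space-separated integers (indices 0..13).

Answer: 0 7 0 2 7 7 2 2 1 8 7 5 0 1

Derivation:
Move 1: P2 pit0 -> P1=[5,4,5,5,2,3](0) P2=[0,4,6,5,4,6](0)
Move 2: P2 pit1 -> P1=[5,4,5,5,2,3](0) P2=[0,0,7,6,5,7](0)
Move 3: P1 pit2 -> P1=[5,4,0,6,3,4](1) P2=[1,0,7,6,5,7](0)
Move 4: P1 pit0 -> P1=[0,5,1,7,4,5](1) P2=[1,0,7,6,5,7](0)
Move 5: P1 pit3 -> P1=[0,5,1,0,5,6](2) P2=[2,1,8,7,5,7](0)
Move 6: P2 pit5 -> P1=[1,6,2,1,6,7](2) P2=[2,1,8,7,5,0](1)
Move 7: P1 pit2 -> P1=[1,6,0,2,7,7](2) P2=[2,1,8,7,5,0](1)
Move 8: P1 pit0 -> P1=[0,7,0,2,7,7](2) P2=[2,1,8,7,5,0](1)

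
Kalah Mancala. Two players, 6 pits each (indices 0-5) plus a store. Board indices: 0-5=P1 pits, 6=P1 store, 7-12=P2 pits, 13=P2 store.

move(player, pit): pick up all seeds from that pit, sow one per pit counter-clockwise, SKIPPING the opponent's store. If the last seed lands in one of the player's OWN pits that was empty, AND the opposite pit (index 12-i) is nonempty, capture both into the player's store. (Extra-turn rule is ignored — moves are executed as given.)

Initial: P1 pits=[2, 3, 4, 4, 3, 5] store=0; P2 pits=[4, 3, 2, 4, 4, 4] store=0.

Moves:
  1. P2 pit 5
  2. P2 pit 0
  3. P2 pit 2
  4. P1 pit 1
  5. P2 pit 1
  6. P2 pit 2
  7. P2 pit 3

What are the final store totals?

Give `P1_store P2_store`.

Answer: 0 6

Derivation:
Move 1: P2 pit5 -> P1=[3,4,5,4,3,5](0) P2=[4,3,2,4,4,0](1)
Move 2: P2 pit0 -> P1=[3,4,5,4,3,5](0) P2=[0,4,3,5,5,0](1)
Move 3: P2 pit2 -> P1=[0,4,5,4,3,5](0) P2=[0,4,0,6,6,0](5)
Move 4: P1 pit1 -> P1=[0,0,6,5,4,6](0) P2=[0,4,0,6,6,0](5)
Move 5: P2 pit1 -> P1=[0,0,6,5,4,6](0) P2=[0,0,1,7,7,1](5)
Move 6: P2 pit2 -> P1=[0,0,6,5,4,6](0) P2=[0,0,0,8,7,1](5)
Move 7: P2 pit3 -> P1=[1,1,7,6,5,6](0) P2=[0,0,0,0,8,2](6)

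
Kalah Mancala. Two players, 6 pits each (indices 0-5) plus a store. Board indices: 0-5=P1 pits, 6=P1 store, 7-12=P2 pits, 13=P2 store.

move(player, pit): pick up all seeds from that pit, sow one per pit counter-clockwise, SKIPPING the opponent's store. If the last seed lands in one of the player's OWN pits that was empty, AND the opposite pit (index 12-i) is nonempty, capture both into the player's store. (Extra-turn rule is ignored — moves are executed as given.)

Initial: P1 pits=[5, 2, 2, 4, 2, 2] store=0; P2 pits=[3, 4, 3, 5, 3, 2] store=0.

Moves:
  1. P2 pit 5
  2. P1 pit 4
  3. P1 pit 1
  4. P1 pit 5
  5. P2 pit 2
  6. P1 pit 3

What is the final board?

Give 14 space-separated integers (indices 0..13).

Move 1: P2 pit5 -> P1=[6,2,2,4,2,2](0) P2=[3,4,3,5,3,0](1)
Move 2: P1 pit4 -> P1=[6,2,2,4,0,3](1) P2=[3,4,3,5,3,0](1)
Move 3: P1 pit1 -> P1=[6,0,3,5,0,3](1) P2=[3,4,3,5,3,0](1)
Move 4: P1 pit5 -> P1=[6,0,3,5,0,0](2) P2=[4,5,3,5,3,0](1)
Move 5: P2 pit2 -> P1=[0,0,3,5,0,0](2) P2=[4,5,0,6,4,0](8)
Move 6: P1 pit3 -> P1=[0,0,3,0,1,1](3) P2=[5,6,0,6,4,0](8)

Answer: 0 0 3 0 1 1 3 5 6 0 6 4 0 8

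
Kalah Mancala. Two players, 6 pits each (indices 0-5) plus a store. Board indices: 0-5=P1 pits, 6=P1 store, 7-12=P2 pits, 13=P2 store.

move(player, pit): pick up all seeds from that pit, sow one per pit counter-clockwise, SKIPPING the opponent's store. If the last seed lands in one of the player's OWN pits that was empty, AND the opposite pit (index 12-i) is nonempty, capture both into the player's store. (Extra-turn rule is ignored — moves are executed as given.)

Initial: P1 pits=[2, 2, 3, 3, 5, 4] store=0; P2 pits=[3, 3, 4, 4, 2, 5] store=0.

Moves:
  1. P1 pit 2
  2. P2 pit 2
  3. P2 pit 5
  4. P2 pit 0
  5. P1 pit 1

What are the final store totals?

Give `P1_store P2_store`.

Move 1: P1 pit2 -> P1=[2,2,0,4,6,5](0) P2=[3,3,4,4,2,5](0)
Move 2: P2 pit2 -> P1=[2,2,0,4,6,5](0) P2=[3,3,0,5,3,6](1)
Move 3: P2 pit5 -> P1=[3,3,1,5,7,5](0) P2=[3,3,0,5,3,0](2)
Move 4: P2 pit0 -> P1=[3,3,1,5,7,5](0) P2=[0,4,1,6,3,0](2)
Move 5: P1 pit1 -> P1=[3,0,2,6,8,5](0) P2=[0,4,1,6,3,0](2)

Answer: 0 2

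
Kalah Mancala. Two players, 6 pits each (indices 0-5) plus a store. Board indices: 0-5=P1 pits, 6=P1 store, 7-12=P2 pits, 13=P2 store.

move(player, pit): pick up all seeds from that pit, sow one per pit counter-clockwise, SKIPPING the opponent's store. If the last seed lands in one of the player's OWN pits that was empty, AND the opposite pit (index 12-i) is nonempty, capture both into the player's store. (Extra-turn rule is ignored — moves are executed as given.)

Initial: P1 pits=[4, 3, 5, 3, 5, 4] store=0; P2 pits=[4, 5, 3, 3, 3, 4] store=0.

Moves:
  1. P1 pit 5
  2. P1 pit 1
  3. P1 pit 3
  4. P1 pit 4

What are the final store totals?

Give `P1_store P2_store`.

Move 1: P1 pit5 -> P1=[4,3,5,3,5,0](1) P2=[5,6,4,3,3,4](0)
Move 2: P1 pit1 -> P1=[4,0,6,4,6,0](1) P2=[5,6,4,3,3,4](0)
Move 3: P1 pit3 -> P1=[4,0,6,0,7,1](2) P2=[6,6,4,3,3,4](0)
Move 4: P1 pit4 -> P1=[4,0,6,0,0,2](3) P2=[7,7,5,4,4,4](0)

Answer: 3 0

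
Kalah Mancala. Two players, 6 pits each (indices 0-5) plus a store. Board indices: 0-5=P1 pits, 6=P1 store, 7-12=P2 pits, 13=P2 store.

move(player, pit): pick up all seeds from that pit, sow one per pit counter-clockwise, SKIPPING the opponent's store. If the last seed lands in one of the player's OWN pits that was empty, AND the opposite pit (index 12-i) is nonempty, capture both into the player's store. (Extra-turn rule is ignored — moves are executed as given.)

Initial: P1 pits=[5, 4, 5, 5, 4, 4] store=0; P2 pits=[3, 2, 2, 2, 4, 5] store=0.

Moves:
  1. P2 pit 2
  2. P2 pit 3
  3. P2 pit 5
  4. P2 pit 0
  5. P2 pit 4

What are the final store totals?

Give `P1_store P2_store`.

Move 1: P2 pit2 -> P1=[5,4,5,5,4,4](0) P2=[3,2,0,3,5,5](0)
Move 2: P2 pit3 -> P1=[5,4,5,5,4,4](0) P2=[3,2,0,0,6,6](1)
Move 3: P2 pit5 -> P1=[6,5,6,6,5,4](0) P2=[3,2,0,0,6,0](2)
Move 4: P2 pit0 -> P1=[6,5,0,6,5,4](0) P2=[0,3,1,0,6,0](9)
Move 5: P2 pit4 -> P1=[7,6,1,7,5,4](0) P2=[0,3,1,0,0,1](10)

Answer: 0 10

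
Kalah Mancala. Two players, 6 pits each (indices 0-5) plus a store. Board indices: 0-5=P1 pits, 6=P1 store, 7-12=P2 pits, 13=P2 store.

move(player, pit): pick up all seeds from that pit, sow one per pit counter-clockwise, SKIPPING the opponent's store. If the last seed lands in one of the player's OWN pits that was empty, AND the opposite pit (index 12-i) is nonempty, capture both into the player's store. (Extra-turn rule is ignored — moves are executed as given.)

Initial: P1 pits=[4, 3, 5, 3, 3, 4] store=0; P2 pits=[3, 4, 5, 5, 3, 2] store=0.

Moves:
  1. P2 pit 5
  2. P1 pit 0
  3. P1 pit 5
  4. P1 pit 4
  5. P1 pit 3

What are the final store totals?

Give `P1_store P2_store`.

Answer: 3 1

Derivation:
Move 1: P2 pit5 -> P1=[5,3,5,3,3,4](0) P2=[3,4,5,5,3,0](1)
Move 2: P1 pit0 -> P1=[0,4,6,4,4,5](0) P2=[3,4,5,5,3,0](1)
Move 3: P1 pit5 -> P1=[0,4,6,4,4,0](1) P2=[4,5,6,6,3,0](1)
Move 4: P1 pit4 -> P1=[0,4,6,4,0,1](2) P2=[5,6,6,6,3,0](1)
Move 5: P1 pit3 -> P1=[0,4,6,0,1,2](3) P2=[6,6,6,6,3,0](1)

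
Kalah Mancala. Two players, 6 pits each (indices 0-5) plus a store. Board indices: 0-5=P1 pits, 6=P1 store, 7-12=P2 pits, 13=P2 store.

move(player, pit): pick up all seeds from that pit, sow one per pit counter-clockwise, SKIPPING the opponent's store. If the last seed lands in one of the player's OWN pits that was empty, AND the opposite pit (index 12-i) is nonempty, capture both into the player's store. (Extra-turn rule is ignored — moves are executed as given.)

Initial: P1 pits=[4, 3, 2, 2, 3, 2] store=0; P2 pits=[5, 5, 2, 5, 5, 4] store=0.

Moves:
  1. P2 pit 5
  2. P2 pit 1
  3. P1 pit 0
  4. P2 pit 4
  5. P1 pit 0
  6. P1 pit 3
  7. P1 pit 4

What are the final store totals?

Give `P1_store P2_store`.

Move 1: P2 pit5 -> P1=[5,4,3,2,3,2](0) P2=[5,5,2,5,5,0](1)
Move 2: P2 pit1 -> P1=[5,4,3,2,3,2](0) P2=[5,0,3,6,6,1](2)
Move 3: P1 pit0 -> P1=[0,5,4,3,4,3](0) P2=[5,0,3,6,6,1](2)
Move 4: P2 pit4 -> P1=[1,6,5,4,4,3](0) P2=[5,0,3,6,0,2](3)
Move 5: P1 pit0 -> P1=[0,7,5,4,4,3](0) P2=[5,0,3,6,0,2](3)
Move 6: P1 pit3 -> P1=[0,7,5,0,5,4](1) P2=[6,0,3,6,0,2](3)
Move 7: P1 pit4 -> P1=[0,7,5,0,0,5](2) P2=[7,1,4,6,0,2](3)

Answer: 2 3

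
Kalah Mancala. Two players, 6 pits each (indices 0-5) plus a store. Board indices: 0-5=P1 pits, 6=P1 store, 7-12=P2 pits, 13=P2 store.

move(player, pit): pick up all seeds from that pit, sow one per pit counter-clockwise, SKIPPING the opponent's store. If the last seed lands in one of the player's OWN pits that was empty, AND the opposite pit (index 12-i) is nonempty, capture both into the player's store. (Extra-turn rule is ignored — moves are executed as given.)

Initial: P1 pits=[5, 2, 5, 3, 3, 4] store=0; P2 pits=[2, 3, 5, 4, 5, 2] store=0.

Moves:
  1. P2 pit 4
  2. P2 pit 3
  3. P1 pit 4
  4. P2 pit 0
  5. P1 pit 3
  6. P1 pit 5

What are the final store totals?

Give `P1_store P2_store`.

Move 1: P2 pit4 -> P1=[6,3,6,3,3,4](0) P2=[2,3,5,4,0,3](1)
Move 2: P2 pit3 -> P1=[7,3,6,3,3,4](0) P2=[2,3,5,0,1,4](2)
Move 3: P1 pit4 -> P1=[7,3,6,3,0,5](1) P2=[3,3,5,0,1,4](2)
Move 4: P2 pit0 -> P1=[7,3,0,3,0,5](1) P2=[0,4,6,0,1,4](9)
Move 5: P1 pit3 -> P1=[7,3,0,0,1,6](2) P2=[0,4,6,0,1,4](9)
Move 6: P1 pit5 -> P1=[7,3,0,0,1,0](3) P2=[1,5,7,1,2,4](9)

Answer: 3 9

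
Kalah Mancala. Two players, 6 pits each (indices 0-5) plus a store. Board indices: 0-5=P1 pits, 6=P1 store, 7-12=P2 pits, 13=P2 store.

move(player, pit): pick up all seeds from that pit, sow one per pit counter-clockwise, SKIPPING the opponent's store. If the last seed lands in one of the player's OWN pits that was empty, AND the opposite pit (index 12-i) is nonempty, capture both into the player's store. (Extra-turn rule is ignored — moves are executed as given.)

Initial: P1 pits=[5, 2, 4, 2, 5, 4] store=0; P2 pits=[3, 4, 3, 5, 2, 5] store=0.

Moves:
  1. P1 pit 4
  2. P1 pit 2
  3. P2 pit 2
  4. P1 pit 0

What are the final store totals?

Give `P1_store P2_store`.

Move 1: P1 pit4 -> P1=[5,2,4,2,0,5](1) P2=[4,5,4,5,2,5](0)
Move 2: P1 pit2 -> P1=[5,2,0,3,1,6](2) P2=[4,5,4,5,2,5](0)
Move 3: P2 pit2 -> P1=[5,2,0,3,1,6](2) P2=[4,5,0,6,3,6](1)
Move 4: P1 pit0 -> P1=[0,3,1,4,2,7](2) P2=[4,5,0,6,3,6](1)

Answer: 2 1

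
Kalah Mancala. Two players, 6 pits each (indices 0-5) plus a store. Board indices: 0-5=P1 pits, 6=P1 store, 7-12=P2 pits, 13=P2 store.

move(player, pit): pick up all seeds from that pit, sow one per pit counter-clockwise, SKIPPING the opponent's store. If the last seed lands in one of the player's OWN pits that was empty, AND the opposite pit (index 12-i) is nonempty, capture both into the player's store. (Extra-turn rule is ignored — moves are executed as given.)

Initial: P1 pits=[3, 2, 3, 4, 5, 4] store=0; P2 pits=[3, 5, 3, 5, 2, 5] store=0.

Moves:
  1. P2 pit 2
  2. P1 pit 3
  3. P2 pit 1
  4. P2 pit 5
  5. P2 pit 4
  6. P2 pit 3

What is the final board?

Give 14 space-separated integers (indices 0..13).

Answer: 6 5 5 2 7 6 1 4 0 1 0 1 2 4

Derivation:
Move 1: P2 pit2 -> P1=[3,2,3,4,5,4](0) P2=[3,5,0,6,3,6](0)
Move 2: P1 pit3 -> P1=[3,2,3,0,6,5](1) P2=[4,5,0,6,3,6](0)
Move 3: P2 pit1 -> P1=[3,2,3,0,6,5](1) P2=[4,0,1,7,4,7](1)
Move 4: P2 pit5 -> P1=[4,3,4,1,7,6](1) P2=[4,0,1,7,4,0](2)
Move 5: P2 pit4 -> P1=[5,4,4,1,7,6](1) P2=[4,0,1,7,0,1](3)
Move 6: P2 pit3 -> P1=[6,5,5,2,7,6](1) P2=[4,0,1,0,1,2](4)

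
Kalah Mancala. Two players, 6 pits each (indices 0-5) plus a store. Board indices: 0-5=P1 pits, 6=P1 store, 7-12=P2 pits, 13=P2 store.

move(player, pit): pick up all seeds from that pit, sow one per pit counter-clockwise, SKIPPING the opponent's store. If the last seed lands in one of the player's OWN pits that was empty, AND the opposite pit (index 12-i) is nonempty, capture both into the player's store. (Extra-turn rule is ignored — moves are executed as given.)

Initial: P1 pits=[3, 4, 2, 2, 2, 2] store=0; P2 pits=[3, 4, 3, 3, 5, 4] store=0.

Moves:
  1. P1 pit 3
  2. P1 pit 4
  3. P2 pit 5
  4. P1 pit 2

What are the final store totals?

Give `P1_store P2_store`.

Move 1: P1 pit3 -> P1=[3,4,2,0,3,3](0) P2=[3,4,3,3,5,4](0)
Move 2: P1 pit4 -> P1=[3,4,2,0,0,4](1) P2=[4,4,3,3,5,4](0)
Move 3: P2 pit5 -> P1=[4,5,3,0,0,4](1) P2=[4,4,3,3,5,0](1)
Move 4: P1 pit2 -> P1=[4,5,0,1,1,5](1) P2=[4,4,3,3,5,0](1)

Answer: 1 1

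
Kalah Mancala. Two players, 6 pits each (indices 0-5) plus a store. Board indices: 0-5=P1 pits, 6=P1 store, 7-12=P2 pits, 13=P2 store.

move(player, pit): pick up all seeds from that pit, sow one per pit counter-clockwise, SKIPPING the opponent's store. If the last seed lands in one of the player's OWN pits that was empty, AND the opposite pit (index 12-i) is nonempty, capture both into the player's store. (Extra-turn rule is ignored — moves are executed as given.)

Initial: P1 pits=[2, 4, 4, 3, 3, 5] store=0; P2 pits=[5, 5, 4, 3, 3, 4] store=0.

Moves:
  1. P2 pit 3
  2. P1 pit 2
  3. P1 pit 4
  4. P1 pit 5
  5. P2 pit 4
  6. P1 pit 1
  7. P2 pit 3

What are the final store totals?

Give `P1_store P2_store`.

Answer: 4 2

Derivation:
Move 1: P2 pit3 -> P1=[2,4,4,3,3,5](0) P2=[5,5,4,0,4,5](1)
Move 2: P1 pit2 -> P1=[2,4,0,4,4,6](1) P2=[5,5,4,0,4,5](1)
Move 3: P1 pit4 -> P1=[2,4,0,4,0,7](2) P2=[6,6,4,0,4,5](1)
Move 4: P1 pit5 -> P1=[2,4,0,4,0,0](3) P2=[7,7,5,1,5,6](1)
Move 5: P2 pit4 -> P1=[3,5,1,4,0,0](3) P2=[7,7,5,1,0,7](2)
Move 6: P1 pit1 -> P1=[3,0,2,5,1,1](4) P2=[7,7,5,1,0,7](2)
Move 7: P2 pit3 -> P1=[3,0,2,5,1,1](4) P2=[7,7,5,0,1,7](2)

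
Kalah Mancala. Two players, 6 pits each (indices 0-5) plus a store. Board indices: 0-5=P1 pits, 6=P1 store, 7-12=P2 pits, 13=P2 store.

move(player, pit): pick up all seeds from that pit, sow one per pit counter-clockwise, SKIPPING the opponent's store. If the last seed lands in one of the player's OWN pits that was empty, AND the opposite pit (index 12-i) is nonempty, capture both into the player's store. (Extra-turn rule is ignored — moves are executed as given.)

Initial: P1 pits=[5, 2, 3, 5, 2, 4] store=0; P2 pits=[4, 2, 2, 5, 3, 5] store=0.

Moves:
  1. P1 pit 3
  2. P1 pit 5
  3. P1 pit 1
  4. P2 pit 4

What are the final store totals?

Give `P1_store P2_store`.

Move 1: P1 pit3 -> P1=[5,2,3,0,3,5](1) P2=[5,3,2,5,3,5](0)
Move 2: P1 pit5 -> P1=[5,2,3,0,3,0](2) P2=[6,4,3,6,3,5](0)
Move 3: P1 pit1 -> P1=[5,0,4,0,3,0](6) P2=[6,4,0,6,3,5](0)
Move 4: P2 pit4 -> P1=[6,0,4,0,3,0](6) P2=[6,4,0,6,0,6](1)

Answer: 6 1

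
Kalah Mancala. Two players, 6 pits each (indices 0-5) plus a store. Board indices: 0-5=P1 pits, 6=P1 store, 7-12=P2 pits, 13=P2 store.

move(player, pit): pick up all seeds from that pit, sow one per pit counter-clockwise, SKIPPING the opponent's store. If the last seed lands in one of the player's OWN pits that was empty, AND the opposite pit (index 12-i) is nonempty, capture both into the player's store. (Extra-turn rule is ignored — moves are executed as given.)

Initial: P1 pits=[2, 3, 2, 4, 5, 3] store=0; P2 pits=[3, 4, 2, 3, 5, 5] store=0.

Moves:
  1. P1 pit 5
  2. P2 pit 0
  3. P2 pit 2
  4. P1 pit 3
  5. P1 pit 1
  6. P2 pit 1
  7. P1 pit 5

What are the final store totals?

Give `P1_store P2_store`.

Answer: 3 1

Derivation:
Move 1: P1 pit5 -> P1=[2,3,2,4,5,0](1) P2=[4,5,2,3,5,5](0)
Move 2: P2 pit0 -> P1=[2,3,2,4,5,0](1) P2=[0,6,3,4,6,5](0)
Move 3: P2 pit2 -> P1=[2,3,2,4,5,0](1) P2=[0,6,0,5,7,6](0)
Move 4: P1 pit3 -> P1=[2,3,2,0,6,1](2) P2=[1,6,0,5,7,6](0)
Move 5: P1 pit1 -> P1=[2,0,3,1,7,1](2) P2=[1,6,0,5,7,6](0)
Move 6: P2 pit1 -> P1=[3,0,3,1,7,1](2) P2=[1,0,1,6,8,7](1)
Move 7: P1 pit5 -> P1=[3,0,3,1,7,0](3) P2=[1,0,1,6,8,7](1)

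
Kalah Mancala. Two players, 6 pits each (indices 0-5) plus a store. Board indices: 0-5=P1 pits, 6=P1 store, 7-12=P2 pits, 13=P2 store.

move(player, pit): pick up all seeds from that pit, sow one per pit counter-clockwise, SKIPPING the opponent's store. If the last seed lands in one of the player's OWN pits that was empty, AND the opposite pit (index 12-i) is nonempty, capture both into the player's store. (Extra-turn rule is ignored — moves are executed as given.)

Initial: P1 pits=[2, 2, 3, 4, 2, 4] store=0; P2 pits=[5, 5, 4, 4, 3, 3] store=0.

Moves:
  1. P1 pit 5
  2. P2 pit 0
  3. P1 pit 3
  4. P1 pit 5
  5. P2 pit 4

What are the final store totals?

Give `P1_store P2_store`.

Answer: 3 2

Derivation:
Move 1: P1 pit5 -> P1=[2,2,3,4,2,0](1) P2=[6,6,5,4,3,3](0)
Move 2: P2 pit0 -> P1=[2,2,3,4,2,0](1) P2=[0,7,6,5,4,4](1)
Move 3: P1 pit3 -> P1=[2,2,3,0,3,1](2) P2=[1,7,6,5,4,4](1)
Move 4: P1 pit5 -> P1=[2,2,3,0,3,0](3) P2=[1,7,6,5,4,4](1)
Move 5: P2 pit4 -> P1=[3,3,3,0,3,0](3) P2=[1,7,6,5,0,5](2)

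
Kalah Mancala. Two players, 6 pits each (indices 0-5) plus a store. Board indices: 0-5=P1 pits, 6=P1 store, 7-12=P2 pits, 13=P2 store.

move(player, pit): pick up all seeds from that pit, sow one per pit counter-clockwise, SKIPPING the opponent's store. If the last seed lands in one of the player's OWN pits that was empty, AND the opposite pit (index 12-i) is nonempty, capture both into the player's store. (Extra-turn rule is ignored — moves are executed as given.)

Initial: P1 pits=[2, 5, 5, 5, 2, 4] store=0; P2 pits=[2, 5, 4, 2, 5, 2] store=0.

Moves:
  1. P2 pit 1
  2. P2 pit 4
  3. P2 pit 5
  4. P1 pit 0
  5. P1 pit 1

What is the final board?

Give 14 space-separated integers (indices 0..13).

Move 1: P2 pit1 -> P1=[2,5,5,5,2,4](0) P2=[2,0,5,3,6,3](1)
Move 2: P2 pit4 -> P1=[3,6,6,6,2,4](0) P2=[2,0,5,3,0,4](2)
Move 3: P2 pit5 -> P1=[4,7,7,6,2,4](0) P2=[2,0,5,3,0,0](3)
Move 4: P1 pit0 -> P1=[0,8,8,7,3,4](0) P2=[2,0,5,3,0,0](3)
Move 5: P1 pit1 -> P1=[0,0,9,8,4,5](1) P2=[3,1,6,3,0,0](3)

Answer: 0 0 9 8 4 5 1 3 1 6 3 0 0 3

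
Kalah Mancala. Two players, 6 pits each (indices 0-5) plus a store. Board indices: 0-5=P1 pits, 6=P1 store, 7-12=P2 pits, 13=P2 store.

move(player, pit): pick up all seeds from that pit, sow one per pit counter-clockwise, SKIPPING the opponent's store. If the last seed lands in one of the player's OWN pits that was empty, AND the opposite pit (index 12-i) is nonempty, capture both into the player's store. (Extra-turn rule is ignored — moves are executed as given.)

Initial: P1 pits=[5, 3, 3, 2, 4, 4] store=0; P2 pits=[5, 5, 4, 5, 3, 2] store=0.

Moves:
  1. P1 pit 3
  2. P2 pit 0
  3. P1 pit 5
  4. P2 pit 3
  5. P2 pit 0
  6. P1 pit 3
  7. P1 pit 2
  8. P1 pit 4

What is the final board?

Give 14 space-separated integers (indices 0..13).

Answer: 6 4 0 1 0 2 3 1 9 7 1 6 4 1

Derivation:
Move 1: P1 pit3 -> P1=[5,3,3,0,5,5](0) P2=[5,5,4,5,3,2](0)
Move 2: P2 pit0 -> P1=[5,3,3,0,5,5](0) P2=[0,6,5,6,4,3](0)
Move 3: P1 pit5 -> P1=[5,3,3,0,5,0](1) P2=[1,7,6,7,4,3](0)
Move 4: P2 pit3 -> P1=[6,4,4,1,5,0](1) P2=[1,7,6,0,5,4](1)
Move 5: P2 pit0 -> P1=[6,4,4,1,5,0](1) P2=[0,8,6,0,5,4](1)
Move 6: P1 pit3 -> P1=[6,4,4,0,6,0](1) P2=[0,8,6,0,5,4](1)
Move 7: P1 pit2 -> P1=[6,4,0,1,7,1](2) P2=[0,8,6,0,5,4](1)
Move 8: P1 pit4 -> P1=[6,4,0,1,0,2](3) P2=[1,9,7,1,6,4](1)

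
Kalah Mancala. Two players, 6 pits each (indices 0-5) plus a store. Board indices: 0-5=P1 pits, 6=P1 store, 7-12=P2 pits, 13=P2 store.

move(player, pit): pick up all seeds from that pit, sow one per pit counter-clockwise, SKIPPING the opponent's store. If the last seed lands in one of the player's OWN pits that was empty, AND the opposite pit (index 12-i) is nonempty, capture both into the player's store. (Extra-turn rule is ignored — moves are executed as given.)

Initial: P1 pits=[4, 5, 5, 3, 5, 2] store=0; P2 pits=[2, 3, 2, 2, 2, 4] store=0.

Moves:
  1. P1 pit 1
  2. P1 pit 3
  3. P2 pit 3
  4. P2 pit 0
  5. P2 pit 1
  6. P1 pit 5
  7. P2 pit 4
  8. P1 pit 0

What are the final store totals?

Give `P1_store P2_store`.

Answer: 5 8

Derivation:
Move 1: P1 pit1 -> P1=[4,0,6,4,6,3](1) P2=[2,3,2,2,2,4](0)
Move 2: P1 pit3 -> P1=[4,0,6,0,7,4](2) P2=[3,3,2,2,2,4](0)
Move 3: P2 pit3 -> P1=[4,0,6,0,7,4](2) P2=[3,3,2,0,3,5](0)
Move 4: P2 pit0 -> P1=[4,0,0,0,7,4](2) P2=[0,4,3,0,3,5](7)
Move 5: P2 pit1 -> P1=[4,0,0,0,7,4](2) P2=[0,0,4,1,4,6](7)
Move 6: P1 pit5 -> P1=[4,0,0,0,7,0](3) P2=[1,1,5,1,4,6](7)
Move 7: P2 pit4 -> P1=[5,1,0,0,7,0](3) P2=[1,1,5,1,0,7](8)
Move 8: P1 pit0 -> P1=[0,2,1,1,8,0](5) P2=[0,1,5,1,0,7](8)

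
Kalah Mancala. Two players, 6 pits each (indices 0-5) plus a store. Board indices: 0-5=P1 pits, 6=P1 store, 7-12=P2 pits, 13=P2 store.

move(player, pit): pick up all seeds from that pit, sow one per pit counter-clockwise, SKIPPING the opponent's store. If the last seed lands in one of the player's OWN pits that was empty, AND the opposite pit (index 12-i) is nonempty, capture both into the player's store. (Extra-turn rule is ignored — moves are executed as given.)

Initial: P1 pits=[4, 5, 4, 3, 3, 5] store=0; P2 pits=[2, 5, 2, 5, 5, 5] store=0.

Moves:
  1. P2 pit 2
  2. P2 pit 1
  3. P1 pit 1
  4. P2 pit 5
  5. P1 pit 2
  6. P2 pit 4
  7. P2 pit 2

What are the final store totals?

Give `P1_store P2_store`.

Move 1: P2 pit2 -> P1=[4,5,4,3,3,5](0) P2=[2,5,0,6,6,5](0)
Move 2: P2 pit1 -> P1=[4,5,4,3,3,5](0) P2=[2,0,1,7,7,6](1)
Move 3: P1 pit1 -> P1=[4,0,5,4,4,6](1) P2=[2,0,1,7,7,6](1)
Move 4: P2 pit5 -> P1=[5,1,6,5,5,6](1) P2=[2,0,1,7,7,0](2)
Move 5: P1 pit2 -> P1=[5,1,0,6,6,7](2) P2=[3,1,1,7,7,0](2)
Move 6: P2 pit4 -> P1=[6,2,1,7,7,7](2) P2=[3,1,1,7,0,1](3)
Move 7: P2 pit2 -> P1=[6,2,1,7,7,7](2) P2=[3,1,0,8,0,1](3)

Answer: 2 3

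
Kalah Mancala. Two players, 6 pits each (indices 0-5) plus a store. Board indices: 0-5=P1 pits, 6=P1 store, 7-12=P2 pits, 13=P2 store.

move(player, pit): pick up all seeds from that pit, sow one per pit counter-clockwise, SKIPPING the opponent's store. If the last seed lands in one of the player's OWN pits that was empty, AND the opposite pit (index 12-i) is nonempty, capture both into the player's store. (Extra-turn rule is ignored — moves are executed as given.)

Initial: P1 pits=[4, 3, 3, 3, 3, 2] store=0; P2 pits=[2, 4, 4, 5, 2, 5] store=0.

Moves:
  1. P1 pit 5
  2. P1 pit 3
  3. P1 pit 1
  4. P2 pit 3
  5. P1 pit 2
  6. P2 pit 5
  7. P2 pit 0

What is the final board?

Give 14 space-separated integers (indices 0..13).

Answer: 6 2 0 3 7 2 3 0 5 5 0 3 0 4

Derivation:
Move 1: P1 pit5 -> P1=[4,3,3,3,3,0](1) P2=[3,4,4,5,2,5](0)
Move 2: P1 pit3 -> P1=[4,3,3,0,4,1](2) P2=[3,4,4,5,2,5](0)
Move 3: P1 pit1 -> P1=[4,0,4,1,5,1](2) P2=[3,4,4,5,2,5](0)
Move 4: P2 pit3 -> P1=[5,1,4,1,5,1](2) P2=[3,4,4,0,3,6](1)
Move 5: P1 pit2 -> P1=[5,1,0,2,6,2](3) P2=[3,4,4,0,3,6](1)
Move 6: P2 pit5 -> P1=[6,2,1,3,7,2](3) P2=[3,4,4,0,3,0](2)
Move 7: P2 pit0 -> P1=[6,2,0,3,7,2](3) P2=[0,5,5,0,3,0](4)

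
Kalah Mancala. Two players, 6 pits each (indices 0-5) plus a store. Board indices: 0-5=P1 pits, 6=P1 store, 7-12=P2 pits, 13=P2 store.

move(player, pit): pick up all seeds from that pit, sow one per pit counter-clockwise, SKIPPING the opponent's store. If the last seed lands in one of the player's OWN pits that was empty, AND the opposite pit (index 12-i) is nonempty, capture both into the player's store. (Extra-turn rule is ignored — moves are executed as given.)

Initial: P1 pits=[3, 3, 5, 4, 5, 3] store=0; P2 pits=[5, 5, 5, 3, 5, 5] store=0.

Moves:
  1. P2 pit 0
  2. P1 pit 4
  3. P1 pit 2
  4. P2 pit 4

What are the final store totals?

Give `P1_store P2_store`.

Move 1: P2 pit0 -> P1=[3,3,5,4,5,3](0) P2=[0,6,6,4,6,6](0)
Move 2: P1 pit4 -> P1=[3,3,5,4,0,4](1) P2=[1,7,7,4,6,6](0)
Move 3: P1 pit2 -> P1=[3,3,0,5,1,5](2) P2=[2,7,7,4,6,6](0)
Move 4: P2 pit4 -> P1=[4,4,1,6,1,5](2) P2=[2,7,7,4,0,7](1)

Answer: 2 1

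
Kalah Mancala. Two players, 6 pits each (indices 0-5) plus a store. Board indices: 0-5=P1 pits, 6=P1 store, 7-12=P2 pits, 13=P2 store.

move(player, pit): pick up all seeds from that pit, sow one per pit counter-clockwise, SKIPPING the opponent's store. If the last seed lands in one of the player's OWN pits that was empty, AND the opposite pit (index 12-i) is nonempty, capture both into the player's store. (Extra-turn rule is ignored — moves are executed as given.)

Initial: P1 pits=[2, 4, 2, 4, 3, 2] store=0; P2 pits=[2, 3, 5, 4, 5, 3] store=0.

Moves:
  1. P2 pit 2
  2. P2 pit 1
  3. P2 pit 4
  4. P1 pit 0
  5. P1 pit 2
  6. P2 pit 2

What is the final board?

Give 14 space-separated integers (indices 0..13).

Answer: 0 6 0 7 6 3 1 2 0 0 7 0 5 2

Derivation:
Move 1: P2 pit2 -> P1=[3,4,2,4,3,2](0) P2=[2,3,0,5,6,4](1)
Move 2: P2 pit1 -> P1=[3,4,2,4,3,2](0) P2=[2,0,1,6,7,4](1)
Move 3: P2 pit4 -> P1=[4,5,3,5,4,2](0) P2=[2,0,1,6,0,5](2)
Move 4: P1 pit0 -> P1=[0,6,4,6,5,2](0) P2=[2,0,1,6,0,5](2)
Move 5: P1 pit2 -> P1=[0,6,0,7,6,3](1) P2=[2,0,1,6,0,5](2)
Move 6: P2 pit2 -> P1=[0,6,0,7,6,3](1) P2=[2,0,0,7,0,5](2)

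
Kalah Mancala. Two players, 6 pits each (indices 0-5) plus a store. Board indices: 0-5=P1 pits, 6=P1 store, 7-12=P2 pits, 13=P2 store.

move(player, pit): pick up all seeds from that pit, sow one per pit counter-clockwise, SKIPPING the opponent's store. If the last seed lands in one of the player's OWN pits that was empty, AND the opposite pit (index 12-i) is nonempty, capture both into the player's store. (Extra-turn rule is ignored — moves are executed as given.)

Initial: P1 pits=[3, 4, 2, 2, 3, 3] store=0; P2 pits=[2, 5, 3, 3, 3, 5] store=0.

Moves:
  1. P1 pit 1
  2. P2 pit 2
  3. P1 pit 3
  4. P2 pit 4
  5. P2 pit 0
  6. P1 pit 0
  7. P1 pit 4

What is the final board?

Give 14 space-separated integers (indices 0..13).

Answer: 0 2 4 1 0 6 2 1 7 2 5 0 7 1

Derivation:
Move 1: P1 pit1 -> P1=[3,0,3,3,4,4](0) P2=[2,5,3,3,3,5](0)
Move 2: P2 pit2 -> P1=[3,0,3,3,4,4](0) P2=[2,5,0,4,4,6](0)
Move 3: P1 pit3 -> P1=[3,0,3,0,5,5](1) P2=[2,5,0,4,4,6](0)
Move 4: P2 pit4 -> P1=[4,1,3,0,5,5](1) P2=[2,5,0,4,0,7](1)
Move 5: P2 pit0 -> P1=[4,1,3,0,5,5](1) P2=[0,6,1,4,0,7](1)
Move 6: P1 pit0 -> P1=[0,2,4,1,6,5](1) P2=[0,6,1,4,0,7](1)
Move 7: P1 pit4 -> P1=[0,2,4,1,0,6](2) P2=[1,7,2,5,0,7](1)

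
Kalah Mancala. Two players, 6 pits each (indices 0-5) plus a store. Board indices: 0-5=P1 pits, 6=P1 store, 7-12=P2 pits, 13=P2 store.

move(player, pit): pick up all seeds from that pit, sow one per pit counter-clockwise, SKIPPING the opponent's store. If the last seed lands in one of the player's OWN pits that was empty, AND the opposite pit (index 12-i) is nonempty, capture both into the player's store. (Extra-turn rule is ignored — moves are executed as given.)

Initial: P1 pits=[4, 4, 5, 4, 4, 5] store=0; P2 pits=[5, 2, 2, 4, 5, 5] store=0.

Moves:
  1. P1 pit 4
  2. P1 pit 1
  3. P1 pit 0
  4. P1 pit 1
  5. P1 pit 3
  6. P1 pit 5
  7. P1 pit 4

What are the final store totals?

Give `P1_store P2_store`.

Answer: 11 0

Derivation:
Move 1: P1 pit4 -> P1=[4,4,5,4,0,6](1) P2=[6,3,2,4,5,5](0)
Move 2: P1 pit1 -> P1=[4,0,6,5,1,7](1) P2=[6,3,2,4,5,5](0)
Move 3: P1 pit0 -> P1=[0,1,7,6,2,7](1) P2=[6,3,2,4,5,5](0)
Move 4: P1 pit1 -> P1=[0,0,8,6,2,7](1) P2=[6,3,2,4,5,5](0)
Move 5: P1 pit3 -> P1=[0,0,8,0,3,8](2) P2=[7,4,3,4,5,5](0)
Move 6: P1 pit5 -> P1=[0,0,8,0,3,0](10) P2=[8,5,4,5,6,0](0)
Move 7: P1 pit4 -> P1=[0,0,8,0,0,1](11) P2=[9,5,4,5,6,0](0)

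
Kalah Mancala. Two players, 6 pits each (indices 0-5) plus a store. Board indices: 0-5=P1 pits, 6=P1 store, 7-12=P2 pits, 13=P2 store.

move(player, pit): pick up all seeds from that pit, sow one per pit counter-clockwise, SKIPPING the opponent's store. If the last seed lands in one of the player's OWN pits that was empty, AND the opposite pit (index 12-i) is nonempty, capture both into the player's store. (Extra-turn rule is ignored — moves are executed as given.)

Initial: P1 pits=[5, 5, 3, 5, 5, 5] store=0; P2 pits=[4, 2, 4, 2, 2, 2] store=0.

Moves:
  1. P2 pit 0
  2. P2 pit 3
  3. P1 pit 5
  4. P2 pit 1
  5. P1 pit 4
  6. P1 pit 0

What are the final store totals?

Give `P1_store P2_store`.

Answer: 2 1

Derivation:
Move 1: P2 pit0 -> P1=[5,5,3,5,5,5](0) P2=[0,3,5,3,3,2](0)
Move 2: P2 pit3 -> P1=[5,5,3,5,5,5](0) P2=[0,3,5,0,4,3](1)
Move 3: P1 pit5 -> P1=[5,5,3,5,5,0](1) P2=[1,4,6,1,4,3](1)
Move 4: P2 pit1 -> P1=[5,5,3,5,5,0](1) P2=[1,0,7,2,5,4](1)
Move 5: P1 pit4 -> P1=[5,5,3,5,0,1](2) P2=[2,1,8,2,5,4](1)
Move 6: P1 pit0 -> P1=[0,6,4,6,1,2](2) P2=[2,1,8,2,5,4](1)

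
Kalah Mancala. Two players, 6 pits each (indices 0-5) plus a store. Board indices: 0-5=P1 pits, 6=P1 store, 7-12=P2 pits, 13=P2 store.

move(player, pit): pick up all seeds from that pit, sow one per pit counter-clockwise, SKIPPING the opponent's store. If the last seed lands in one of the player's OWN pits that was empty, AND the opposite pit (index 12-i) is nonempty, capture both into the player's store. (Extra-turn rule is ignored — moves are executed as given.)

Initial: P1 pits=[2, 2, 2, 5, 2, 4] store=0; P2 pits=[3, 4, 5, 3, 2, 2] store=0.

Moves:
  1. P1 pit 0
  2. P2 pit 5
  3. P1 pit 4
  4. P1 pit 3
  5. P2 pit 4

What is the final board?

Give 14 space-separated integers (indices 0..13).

Move 1: P1 pit0 -> P1=[0,3,3,5,2,4](0) P2=[3,4,5,3,2,2](0)
Move 2: P2 pit5 -> P1=[1,3,3,5,2,4](0) P2=[3,4,5,3,2,0](1)
Move 3: P1 pit4 -> P1=[1,3,3,5,0,5](1) P2=[3,4,5,3,2,0](1)
Move 4: P1 pit3 -> P1=[1,3,3,0,1,6](2) P2=[4,5,5,3,2,0](1)
Move 5: P2 pit4 -> P1=[1,3,3,0,1,6](2) P2=[4,5,5,3,0,1](2)

Answer: 1 3 3 0 1 6 2 4 5 5 3 0 1 2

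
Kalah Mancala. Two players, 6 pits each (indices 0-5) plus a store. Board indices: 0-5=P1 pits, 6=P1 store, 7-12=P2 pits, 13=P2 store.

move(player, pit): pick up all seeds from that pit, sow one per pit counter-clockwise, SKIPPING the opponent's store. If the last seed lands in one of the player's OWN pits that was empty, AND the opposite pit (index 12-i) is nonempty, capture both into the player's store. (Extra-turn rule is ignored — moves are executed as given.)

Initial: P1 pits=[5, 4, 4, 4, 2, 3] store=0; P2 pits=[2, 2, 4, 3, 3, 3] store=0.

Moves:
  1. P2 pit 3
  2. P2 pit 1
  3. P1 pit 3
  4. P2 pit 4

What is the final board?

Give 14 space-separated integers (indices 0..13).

Move 1: P2 pit3 -> P1=[5,4,4,4,2,3](0) P2=[2,2,4,0,4,4](1)
Move 2: P2 pit1 -> P1=[5,4,0,4,2,3](0) P2=[2,0,5,0,4,4](6)
Move 3: P1 pit3 -> P1=[5,4,0,0,3,4](1) P2=[3,0,5,0,4,4](6)
Move 4: P2 pit4 -> P1=[6,5,0,0,3,4](1) P2=[3,0,5,0,0,5](7)

Answer: 6 5 0 0 3 4 1 3 0 5 0 0 5 7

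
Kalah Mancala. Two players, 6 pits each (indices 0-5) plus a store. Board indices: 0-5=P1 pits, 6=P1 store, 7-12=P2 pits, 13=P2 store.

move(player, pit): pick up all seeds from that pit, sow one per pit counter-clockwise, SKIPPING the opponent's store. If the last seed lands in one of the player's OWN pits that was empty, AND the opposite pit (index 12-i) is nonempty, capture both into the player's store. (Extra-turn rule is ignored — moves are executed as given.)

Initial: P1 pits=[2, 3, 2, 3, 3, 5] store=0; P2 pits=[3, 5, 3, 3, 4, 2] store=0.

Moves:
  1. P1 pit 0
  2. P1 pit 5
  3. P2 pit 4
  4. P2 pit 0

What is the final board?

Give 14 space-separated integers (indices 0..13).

Move 1: P1 pit0 -> P1=[0,4,3,3,3,5](0) P2=[3,5,3,3,4,2](0)
Move 2: P1 pit5 -> P1=[0,4,3,3,3,0](1) P2=[4,6,4,4,4,2](0)
Move 3: P2 pit4 -> P1=[1,5,3,3,3,0](1) P2=[4,6,4,4,0,3](1)
Move 4: P2 pit0 -> P1=[1,0,3,3,3,0](1) P2=[0,7,5,5,0,3](7)

Answer: 1 0 3 3 3 0 1 0 7 5 5 0 3 7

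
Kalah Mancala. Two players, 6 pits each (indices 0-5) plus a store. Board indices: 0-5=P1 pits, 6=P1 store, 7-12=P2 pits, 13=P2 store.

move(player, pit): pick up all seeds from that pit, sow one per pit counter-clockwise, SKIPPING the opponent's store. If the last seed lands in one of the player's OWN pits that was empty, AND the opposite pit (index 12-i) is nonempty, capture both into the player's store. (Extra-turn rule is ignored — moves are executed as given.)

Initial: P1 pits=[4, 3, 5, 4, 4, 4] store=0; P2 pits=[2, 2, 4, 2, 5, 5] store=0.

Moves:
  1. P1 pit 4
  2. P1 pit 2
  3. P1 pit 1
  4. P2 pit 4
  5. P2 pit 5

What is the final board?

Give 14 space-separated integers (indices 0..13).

Move 1: P1 pit4 -> P1=[4,3,5,4,0,5](1) P2=[3,3,4,2,5,5](0)
Move 2: P1 pit2 -> P1=[4,3,0,5,1,6](2) P2=[4,3,4,2,5,5](0)
Move 3: P1 pit1 -> P1=[4,0,1,6,2,6](2) P2=[4,3,4,2,5,5](0)
Move 4: P2 pit4 -> P1=[5,1,2,6,2,6](2) P2=[4,3,4,2,0,6](1)
Move 5: P2 pit5 -> P1=[6,2,3,7,3,6](2) P2=[4,3,4,2,0,0](2)

Answer: 6 2 3 7 3 6 2 4 3 4 2 0 0 2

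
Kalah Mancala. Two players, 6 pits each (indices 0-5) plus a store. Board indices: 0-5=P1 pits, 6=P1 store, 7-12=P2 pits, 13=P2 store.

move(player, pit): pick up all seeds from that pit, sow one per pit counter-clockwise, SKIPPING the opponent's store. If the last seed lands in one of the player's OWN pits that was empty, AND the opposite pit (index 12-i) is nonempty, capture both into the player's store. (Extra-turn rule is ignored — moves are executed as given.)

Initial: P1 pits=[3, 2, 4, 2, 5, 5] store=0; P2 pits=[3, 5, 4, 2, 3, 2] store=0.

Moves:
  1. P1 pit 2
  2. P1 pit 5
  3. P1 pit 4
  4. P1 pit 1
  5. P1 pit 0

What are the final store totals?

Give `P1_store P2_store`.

Answer: 3 0

Derivation:
Move 1: P1 pit2 -> P1=[3,2,0,3,6,6](1) P2=[3,5,4,2,3,2](0)
Move 2: P1 pit5 -> P1=[3,2,0,3,6,0](2) P2=[4,6,5,3,4,2](0)
Move 3: P1 pit4 -> P1=[3,2,0,3,0,1](3) P2=[5,7,6,4,4,2](0)
Move 4: P1 pit1 -> P1=[3,0,1,4,0,1](3) P2=[5,7,6,4,4,2](0)
Move 5: P1 pit0 -> P1=[0,1,2,5,0,1](3) P2=[5,7,6,4,4,2](0)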